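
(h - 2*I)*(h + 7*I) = h^2 + 5*I*h + 14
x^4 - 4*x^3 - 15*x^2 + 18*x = x*(x - 6)*(x - 1)*(x + 3)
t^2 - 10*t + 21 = (t - 7)*(t - 3)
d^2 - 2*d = d*(d - 2)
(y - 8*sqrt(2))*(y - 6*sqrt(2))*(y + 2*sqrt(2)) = y^3 - 12*sqrt(2)*y^2 + 40*y + 192*sqrt(2)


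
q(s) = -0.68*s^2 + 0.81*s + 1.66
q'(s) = 0.81 - 1.36*s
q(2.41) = -0.34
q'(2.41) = -2.47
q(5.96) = -17.67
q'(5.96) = -7.30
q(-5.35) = -22.14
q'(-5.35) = 8.09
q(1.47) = 1.38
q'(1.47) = -1.19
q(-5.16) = -20.63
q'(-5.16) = 7.83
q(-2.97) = -6.74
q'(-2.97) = 4.85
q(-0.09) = 1.58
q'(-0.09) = 0.93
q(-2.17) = -3.30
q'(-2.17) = 3.76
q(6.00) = -17.96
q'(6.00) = -7.35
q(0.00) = 1.66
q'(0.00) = 0.81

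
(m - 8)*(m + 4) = m^2 - 4*m - 32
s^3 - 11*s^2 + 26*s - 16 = (s - 8)*(s - 2)*(s - 1)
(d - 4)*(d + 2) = d^2 - 2*d - 8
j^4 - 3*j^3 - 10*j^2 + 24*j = j*(j - 4)*(j - 2)*(j + 3)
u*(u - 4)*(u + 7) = u^3 + 3*u^2 - 28*u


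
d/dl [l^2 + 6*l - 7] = 2*l + 6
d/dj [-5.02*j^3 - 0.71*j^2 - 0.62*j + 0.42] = -15.06*j^2 - 1.42*j - 0.62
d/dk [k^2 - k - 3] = 2*k - 1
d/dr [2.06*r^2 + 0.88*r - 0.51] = 4.12*r + 0.88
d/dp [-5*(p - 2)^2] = 20 - 10*p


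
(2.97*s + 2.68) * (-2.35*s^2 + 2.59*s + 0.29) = -6.9795*s^3 + 1.3943*s^2 + 7.8025*s + 0.7772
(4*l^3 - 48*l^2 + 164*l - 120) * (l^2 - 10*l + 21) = 4*l^5 - 88*l^4 + 728*l^3 - 2768*l^2 + 4644*l - 2520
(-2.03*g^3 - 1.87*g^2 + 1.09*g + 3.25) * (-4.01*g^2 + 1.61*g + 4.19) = 8.1403*g^5 + 4.2304*g^4 - 15.8873*g^3 - 19.1129*g^2 + 9.7996*g + 13.6175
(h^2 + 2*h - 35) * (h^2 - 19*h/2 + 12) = h^4 - 15*h^3/2 - 42*h^2 + 713*h/2 - 420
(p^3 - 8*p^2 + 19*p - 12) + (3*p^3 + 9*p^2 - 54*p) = 4*p^3 + p^2 - 35*p - 12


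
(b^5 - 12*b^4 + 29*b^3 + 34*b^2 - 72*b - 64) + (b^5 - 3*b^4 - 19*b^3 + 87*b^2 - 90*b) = 2*b^5 - 15*b^4 + 10*b^3 + 121*b^2 - 162*b - 64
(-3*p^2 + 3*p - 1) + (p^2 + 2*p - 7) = -2*p^2 + 5*p - 8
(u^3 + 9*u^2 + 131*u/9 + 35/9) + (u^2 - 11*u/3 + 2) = u^3 + 10*u^2 + 98*u/9 + 53/9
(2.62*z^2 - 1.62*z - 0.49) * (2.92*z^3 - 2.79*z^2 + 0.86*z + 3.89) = 7.6504*z^5 - 12.0402*z^4 + 5.3422*z^3 + 10.1657*z^2 - 6.7232*z - 1.9061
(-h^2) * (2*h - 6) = -2*h^3 + 6*h^2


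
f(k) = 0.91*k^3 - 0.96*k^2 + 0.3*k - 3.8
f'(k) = 2.73*k^2 - 1.92*k + 0.3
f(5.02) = 88.63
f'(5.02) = 59.46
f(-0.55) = -4.41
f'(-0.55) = 2.18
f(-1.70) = -11.56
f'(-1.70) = 11.45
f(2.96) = 12.28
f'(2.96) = 18.54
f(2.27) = 2.58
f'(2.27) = 10.01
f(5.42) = 114.51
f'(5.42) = 70.09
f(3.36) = 20.89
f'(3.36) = 24.67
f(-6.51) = -297.50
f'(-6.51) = 128.50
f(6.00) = 160.00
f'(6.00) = 87.06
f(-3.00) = -37.91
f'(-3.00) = 30.63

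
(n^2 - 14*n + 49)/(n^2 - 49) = (n - 7)/(n + 7)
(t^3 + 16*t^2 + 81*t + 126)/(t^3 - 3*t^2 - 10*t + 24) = (t^2 + 13*t + 42)/(t^2 - 6*t + 8)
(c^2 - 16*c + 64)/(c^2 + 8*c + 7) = (c^2 - 16*c + 64)/(c^2 + 8*c + 7)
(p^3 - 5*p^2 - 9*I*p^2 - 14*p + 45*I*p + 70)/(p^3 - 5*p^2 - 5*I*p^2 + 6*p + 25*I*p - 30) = (p^2 - 9*I*p - 14)/(p^2 - 5*I*p + 6)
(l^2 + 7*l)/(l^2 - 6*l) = (l + 7)/(l - 6)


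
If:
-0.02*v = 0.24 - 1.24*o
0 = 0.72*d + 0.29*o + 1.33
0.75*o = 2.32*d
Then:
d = -0.82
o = -2.54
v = -169.74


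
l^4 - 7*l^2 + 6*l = l*(l - 2)*(l - 1)*(l + 3)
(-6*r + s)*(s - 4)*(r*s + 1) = -6*r^2*s^2 + 24*r^2*s + r*s^3 - 4*r*s^2 - 6*r*s + 24*r + s^2 - 4*s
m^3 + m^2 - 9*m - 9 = (m - 3)*(m + 1)*(m + 3)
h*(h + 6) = h^2 + 6*h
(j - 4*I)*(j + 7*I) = j^2 + 3*I*j + 28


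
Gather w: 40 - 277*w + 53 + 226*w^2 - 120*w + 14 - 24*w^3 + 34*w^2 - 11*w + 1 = -24*w^3 + 260*w^2 - 408*w + 108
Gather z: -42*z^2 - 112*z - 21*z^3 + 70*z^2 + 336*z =-21*z^3 + 28*z^2 + 224*z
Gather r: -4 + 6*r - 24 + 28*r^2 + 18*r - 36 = 28*r^2 + 24*r - 64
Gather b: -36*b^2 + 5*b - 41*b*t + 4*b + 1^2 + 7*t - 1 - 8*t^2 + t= -36*b^2 + b*(9 - 41*t) - 8*t^2 + 8*t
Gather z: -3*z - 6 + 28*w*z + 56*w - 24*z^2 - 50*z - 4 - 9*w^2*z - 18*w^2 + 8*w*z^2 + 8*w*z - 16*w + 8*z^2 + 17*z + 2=-18*w^2 + 40*w + z^2*(8*w - 16) + z*(-9*w^2 + 36*w - 36) - 8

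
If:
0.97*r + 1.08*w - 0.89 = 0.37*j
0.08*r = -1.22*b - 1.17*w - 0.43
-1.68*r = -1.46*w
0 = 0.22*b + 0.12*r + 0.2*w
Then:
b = -1.33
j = 2.58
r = 0.83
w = 0.96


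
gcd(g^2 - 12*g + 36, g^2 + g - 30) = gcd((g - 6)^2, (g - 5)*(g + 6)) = 1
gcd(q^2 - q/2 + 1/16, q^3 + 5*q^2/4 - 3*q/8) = q - 1/4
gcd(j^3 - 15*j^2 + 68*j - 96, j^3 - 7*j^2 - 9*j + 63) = j - 3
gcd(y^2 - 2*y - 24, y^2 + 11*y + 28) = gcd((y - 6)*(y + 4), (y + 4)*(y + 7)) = y + 4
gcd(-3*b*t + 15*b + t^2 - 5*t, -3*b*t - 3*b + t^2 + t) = -3*b + t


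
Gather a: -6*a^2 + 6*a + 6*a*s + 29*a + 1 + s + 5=-6*a^2 + a*(6*s + 35) + s + 6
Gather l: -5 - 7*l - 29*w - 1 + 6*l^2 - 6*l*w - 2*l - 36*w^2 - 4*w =6*l^2 + l*(-6*w - 9) - 36*w^2 - 33*w - 6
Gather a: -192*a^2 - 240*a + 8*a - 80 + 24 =-192*a^2 - 232*a - 56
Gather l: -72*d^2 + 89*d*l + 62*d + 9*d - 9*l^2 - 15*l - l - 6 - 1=-72*d^2 + 71*d - 9*l^2 + l*(89*d - 16) - 7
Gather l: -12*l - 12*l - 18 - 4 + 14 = -24*l - 8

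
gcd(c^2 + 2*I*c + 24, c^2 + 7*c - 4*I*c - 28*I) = c - 4*I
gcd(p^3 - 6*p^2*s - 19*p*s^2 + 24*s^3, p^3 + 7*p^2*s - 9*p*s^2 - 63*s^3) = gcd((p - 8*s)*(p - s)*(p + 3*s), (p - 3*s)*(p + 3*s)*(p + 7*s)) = p + 3*s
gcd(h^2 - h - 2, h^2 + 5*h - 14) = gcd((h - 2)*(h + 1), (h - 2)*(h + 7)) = h - 2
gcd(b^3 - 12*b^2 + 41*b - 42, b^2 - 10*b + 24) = 1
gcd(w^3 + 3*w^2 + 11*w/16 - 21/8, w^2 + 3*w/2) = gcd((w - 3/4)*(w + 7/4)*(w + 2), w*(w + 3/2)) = 1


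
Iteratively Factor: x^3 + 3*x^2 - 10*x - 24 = (x - 3)*(x^2 + 6*x + 8) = (x - 3)*(x + 4)*(x + 2)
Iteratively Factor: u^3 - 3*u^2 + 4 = (u - 2)*(u^2 - u - 2) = (u - 2)^2*(u + 1)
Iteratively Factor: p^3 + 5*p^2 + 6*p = (p + 3)*(p^2 + 2*p) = (p + 2)*(p + 3)*(p)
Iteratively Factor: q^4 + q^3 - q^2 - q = (q + 1)*(q^3 - q) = q*(q + 1)*(q^2 - 1) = q*(q - 1)*(q + 1)*(q + 1)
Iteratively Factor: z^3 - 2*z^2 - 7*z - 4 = (z - 4)*(z^2 + 2*z + 1) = (z - 4)*(z + 1)*(z + 1)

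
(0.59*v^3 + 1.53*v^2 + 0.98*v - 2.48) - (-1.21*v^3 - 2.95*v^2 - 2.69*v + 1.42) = 1.8*v^3 + 4.48*v^2 + 3.67*v - 3.9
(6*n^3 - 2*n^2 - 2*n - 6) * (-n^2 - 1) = -6*n^5 + 2*n^4 - 4*n^3 + 8*n^2 + 2*n + 6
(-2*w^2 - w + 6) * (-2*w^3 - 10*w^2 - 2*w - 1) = 4*w^5 + 22*w^4 + 2*w^3 - 56*w^2 - 11*w - 6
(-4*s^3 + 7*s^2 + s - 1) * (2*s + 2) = -8*s^4 + 6*s^3 + 16*s^2 - 2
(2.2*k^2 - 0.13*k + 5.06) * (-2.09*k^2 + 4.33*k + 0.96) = -4.598*k^4 + 9.7977*k^3 - 9.0263*k^2 + 21.785*k + 4.8576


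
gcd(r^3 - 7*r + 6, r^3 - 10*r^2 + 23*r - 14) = r^2 - 3*r + 2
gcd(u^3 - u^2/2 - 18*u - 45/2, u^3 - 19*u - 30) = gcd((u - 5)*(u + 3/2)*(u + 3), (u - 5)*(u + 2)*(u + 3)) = u^2 - 2*u - 15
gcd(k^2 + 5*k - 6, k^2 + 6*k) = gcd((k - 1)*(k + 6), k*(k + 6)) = k + 6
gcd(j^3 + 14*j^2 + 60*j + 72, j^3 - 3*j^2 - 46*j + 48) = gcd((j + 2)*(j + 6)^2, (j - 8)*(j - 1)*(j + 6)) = j + 6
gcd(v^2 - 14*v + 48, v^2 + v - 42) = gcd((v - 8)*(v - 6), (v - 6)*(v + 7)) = v - 6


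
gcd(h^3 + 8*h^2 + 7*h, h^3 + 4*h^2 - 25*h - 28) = h^2 + 8*h + 7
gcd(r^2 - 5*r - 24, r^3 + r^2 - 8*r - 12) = 1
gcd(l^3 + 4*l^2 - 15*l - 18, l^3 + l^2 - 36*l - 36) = l^2 + 7*l + 6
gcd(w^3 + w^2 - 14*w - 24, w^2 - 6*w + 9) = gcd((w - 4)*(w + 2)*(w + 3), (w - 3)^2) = 1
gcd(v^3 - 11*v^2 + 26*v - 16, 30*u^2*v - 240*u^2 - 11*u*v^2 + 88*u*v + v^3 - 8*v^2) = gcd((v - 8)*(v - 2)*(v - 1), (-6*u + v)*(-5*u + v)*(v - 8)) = v - 8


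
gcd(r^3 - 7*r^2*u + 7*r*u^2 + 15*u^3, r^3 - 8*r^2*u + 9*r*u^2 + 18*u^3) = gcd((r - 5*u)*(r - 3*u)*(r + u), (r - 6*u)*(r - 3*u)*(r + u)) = r^2 - 2*r*u - 3*u^2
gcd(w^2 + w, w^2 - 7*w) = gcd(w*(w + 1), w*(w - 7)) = w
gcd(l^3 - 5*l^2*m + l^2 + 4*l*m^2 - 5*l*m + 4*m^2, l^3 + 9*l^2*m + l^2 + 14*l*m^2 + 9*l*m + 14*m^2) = l + 1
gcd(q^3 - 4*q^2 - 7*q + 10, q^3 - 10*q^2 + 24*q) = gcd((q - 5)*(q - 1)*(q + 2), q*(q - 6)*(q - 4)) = 1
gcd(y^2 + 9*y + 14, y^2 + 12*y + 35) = y + 7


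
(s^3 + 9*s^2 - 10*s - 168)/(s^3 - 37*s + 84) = (s + 6)/(s - 3)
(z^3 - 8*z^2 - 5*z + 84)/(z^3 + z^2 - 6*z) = (z^2 - 11*z + 28)/(z*(z - 2))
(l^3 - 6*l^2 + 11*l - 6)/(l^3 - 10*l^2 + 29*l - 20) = (l^2 - 5*l + 6)/(l^2 - 9*l + 20)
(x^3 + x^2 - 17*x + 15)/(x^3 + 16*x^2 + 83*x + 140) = (x^2 - 4*x + 3)/(x^2 + 11*x + 28)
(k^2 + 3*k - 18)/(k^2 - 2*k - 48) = (k - 3)/(k - 8)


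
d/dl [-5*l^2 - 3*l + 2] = -10*l - 3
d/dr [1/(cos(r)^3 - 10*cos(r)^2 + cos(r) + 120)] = (3*cos(r)^2 - 20*cos(r) + 1)*sin(r)/(cos(r)^3 - 10*cos(r)^2 + cos(r) + 120)^2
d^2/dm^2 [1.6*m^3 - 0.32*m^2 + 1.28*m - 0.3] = 9.6*m - 0.64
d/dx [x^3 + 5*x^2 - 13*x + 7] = 3*x^2 + 10*x - 13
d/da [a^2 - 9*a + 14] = 2*a - 9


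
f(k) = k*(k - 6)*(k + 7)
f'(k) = k*(k - 6) + k*(k + 7) + (k - 6)*(k + 7) = 3*k^2 + 2*k - 42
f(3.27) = -91.68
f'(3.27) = -3.38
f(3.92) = -89.04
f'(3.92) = 11.94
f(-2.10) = 83.35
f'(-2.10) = -32.97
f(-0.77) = 32.48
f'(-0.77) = -41.76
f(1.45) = -55.75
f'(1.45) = -32.79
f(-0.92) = 38.71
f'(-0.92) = -41.30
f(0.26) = -10.83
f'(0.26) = -41.28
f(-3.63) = 117.80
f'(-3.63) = -9.73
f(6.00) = 0.00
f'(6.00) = 78.00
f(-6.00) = 72.00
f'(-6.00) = 54.00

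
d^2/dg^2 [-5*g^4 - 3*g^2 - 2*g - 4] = -60*g^2 - 6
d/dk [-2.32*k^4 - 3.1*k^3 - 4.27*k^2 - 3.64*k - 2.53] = -9.28*k^3 - 9.3*k^2 - 8.54*k - 3.64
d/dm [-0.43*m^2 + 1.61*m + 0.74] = 1.61 - 0.86*m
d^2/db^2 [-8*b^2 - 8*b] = -16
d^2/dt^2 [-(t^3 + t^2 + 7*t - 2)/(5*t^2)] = 2*(6 - 7*t)/(5*t^4)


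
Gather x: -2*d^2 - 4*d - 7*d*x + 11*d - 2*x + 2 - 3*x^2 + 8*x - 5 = -2*d^2 + 7*d - 3*x^2 + x*(6 - 7*d) - 3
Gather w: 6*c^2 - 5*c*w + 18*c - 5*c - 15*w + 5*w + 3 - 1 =6*c^2 + 13*c + w*(-5*c - 10) + 2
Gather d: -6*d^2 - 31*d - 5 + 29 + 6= -6*d^2 - 31*d + 30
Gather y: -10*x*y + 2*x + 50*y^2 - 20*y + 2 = 2*x + 50*y^2 + y*(-10*x - 20) + 2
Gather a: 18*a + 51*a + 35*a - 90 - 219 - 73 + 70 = 104*a - 312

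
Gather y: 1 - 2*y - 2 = -2*y - 1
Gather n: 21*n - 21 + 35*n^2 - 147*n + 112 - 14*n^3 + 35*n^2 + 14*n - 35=-14*n^3 + 70*n^2 - 112*n + 56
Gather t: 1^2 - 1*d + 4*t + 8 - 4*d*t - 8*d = -9*d + t*(4 - 4*d) + 9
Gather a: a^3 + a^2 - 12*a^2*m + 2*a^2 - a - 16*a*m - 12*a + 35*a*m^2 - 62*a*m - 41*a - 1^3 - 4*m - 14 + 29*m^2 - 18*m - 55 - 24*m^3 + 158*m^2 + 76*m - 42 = a^3 + a^2*(3 - 12*m) + a*(35*m^2 - 78*m - 54) - 24*m^3 + 187*m^2 + 54*m - 112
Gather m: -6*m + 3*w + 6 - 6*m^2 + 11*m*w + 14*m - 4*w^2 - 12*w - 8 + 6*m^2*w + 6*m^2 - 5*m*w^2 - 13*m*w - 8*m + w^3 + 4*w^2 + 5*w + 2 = 6*m^2*w + m*(-5*w^2 - 2*w) + w^3 - 4*w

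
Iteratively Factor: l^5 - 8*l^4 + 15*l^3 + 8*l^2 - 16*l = (l - 4)*(l^4 - 4*l^3 - l^2 + 4*l) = (l - 4)^2*(l^3 - l) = l*(l - 4)^2*(l^2 - 1) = l*(l - 4)^2*(l + 1)*(l - 1)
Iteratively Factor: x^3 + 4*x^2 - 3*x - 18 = (x + 3)*(x^2 + x - 6) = (x - 2)*(x + 3)*(x + 3)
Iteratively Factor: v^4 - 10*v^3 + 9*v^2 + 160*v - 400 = (v + 4)*(v^3 - 14*v^2 + 65*v - 100) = (v - 4)*(v + 4)*(v^2 - 10*v + 25) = (v - 5)*(v - 4)*(v + 4)*(v - 5)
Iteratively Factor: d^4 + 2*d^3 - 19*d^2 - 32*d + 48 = (d + 4)*(d^3 - 2*d^2 - 11*d + 12) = (d + 3)*(d + 4)*(d^2 - 5*d + 4) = (d - 1)*(d + 3)*(d + 4)*(d - 4)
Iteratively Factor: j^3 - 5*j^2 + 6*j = (j - 3)*(j^2 - 2*j) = j*(j - 3)*(j - 2)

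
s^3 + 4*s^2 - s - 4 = (s - 1)*(s + 1)*(s + 4)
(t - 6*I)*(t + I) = t^2 - 5*I*t + 6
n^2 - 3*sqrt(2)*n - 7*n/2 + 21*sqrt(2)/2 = (n - 7/2)*(n - 3*sqrt(2))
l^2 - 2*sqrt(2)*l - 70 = (l - 7*sqrt(2))*(l + 5*sqrt(2))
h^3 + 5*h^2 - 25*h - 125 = (h - 5)*(h + 5)^2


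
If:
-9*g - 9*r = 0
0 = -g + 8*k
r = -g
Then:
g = -r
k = -r/8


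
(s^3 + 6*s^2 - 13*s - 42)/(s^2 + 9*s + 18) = (s^3 + 6*s^2 - 13*s - 42)/(s^2 + 9*s + 18)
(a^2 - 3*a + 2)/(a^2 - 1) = (a - 2)/(a + 1)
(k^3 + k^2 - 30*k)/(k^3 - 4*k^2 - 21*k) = (-k^2 - k + 30)/(-k^2 + 4*k + 21)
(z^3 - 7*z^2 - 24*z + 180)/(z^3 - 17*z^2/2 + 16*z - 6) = 2*(z^2 - z - 30)/(2*z^2 - 5*z + 2)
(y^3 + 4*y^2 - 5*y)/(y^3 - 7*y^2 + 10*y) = (y^2 + 4*y - 5)/(y^2 - 7*y + 10)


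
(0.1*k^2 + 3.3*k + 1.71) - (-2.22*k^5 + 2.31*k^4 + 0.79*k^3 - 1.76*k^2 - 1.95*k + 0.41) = 2.22*k^5 - 2.31*k^4 - 0.79*k^3 + 1.86*k^2 + 5.25*k + 1.3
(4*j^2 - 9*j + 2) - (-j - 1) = 4*j^2 - 8*j + 3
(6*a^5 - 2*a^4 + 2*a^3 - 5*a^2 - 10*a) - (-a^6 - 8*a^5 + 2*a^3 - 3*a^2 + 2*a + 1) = a^6 + 14*a^5 - 2*a^4 - 2*a^2 - 12*a - 1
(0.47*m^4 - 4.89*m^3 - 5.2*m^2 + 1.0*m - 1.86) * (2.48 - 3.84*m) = -1.8048*m^5 + 19.9432*m^4 + 7.8408*m^3 - 16.736*m^2 + 9.6224*m - 4.6128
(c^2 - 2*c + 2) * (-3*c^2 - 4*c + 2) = -3*c^4 + 2*c^3 + 4*c^2 - 12*c + 4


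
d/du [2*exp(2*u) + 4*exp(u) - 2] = 4*(exp(u) + 1)*exp(u)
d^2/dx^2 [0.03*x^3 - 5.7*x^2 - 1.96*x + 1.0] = 0.18*x - 11.4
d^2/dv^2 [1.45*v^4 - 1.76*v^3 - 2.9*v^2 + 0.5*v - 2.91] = 17.4*v^2 - 10.56*v - 5.8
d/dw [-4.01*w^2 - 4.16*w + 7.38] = -8.02*w - 4.16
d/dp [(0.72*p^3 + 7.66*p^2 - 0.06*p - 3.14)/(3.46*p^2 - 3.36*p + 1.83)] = (2.4912*p^4 - 4.83839999999999*p^3 - 21.5772*p^2 + 49.7644*p - 10.6602)/(11.9716*p^4 - 23.2512*p^3 + 23.9532*p^2 - 12.2976*p + 3.3489)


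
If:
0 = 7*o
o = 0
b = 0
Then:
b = 0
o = 0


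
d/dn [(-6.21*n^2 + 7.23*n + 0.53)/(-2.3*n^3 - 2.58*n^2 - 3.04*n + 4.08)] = (-14.283*n^4 + 33.258*n^3 + 41.1888*n^2 - 47.9388*n + 31.1096)/(5.29*n^6 + 11.868*n^5 + 20.6404*n^4 - 3.0816*n^3 - 11.8112*n^2 - 24.8064*n + 16.6464)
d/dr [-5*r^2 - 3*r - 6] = -10*r - 3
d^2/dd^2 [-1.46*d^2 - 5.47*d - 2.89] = -2.92000000000000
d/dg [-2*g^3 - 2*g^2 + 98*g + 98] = -6*g^2 - 4*g + 98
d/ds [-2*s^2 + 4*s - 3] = 4 - 4*s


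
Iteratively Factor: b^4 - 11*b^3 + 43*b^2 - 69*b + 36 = (b - 3)*(b^3 - 8*b^2 + 19*b - 12) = (b - 4)*(b - 3)*(b^2 - 4*b + 3) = (b - 4)*(b - 3)*(b - 1)*(b - 3)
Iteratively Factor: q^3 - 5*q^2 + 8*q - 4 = (q - 2)*(q^2 - 3*q + 2) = (q - 2)*(q - 1)*(q - 2)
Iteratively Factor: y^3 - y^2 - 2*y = (y - 2)*(y^2 + y) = (y - 2)*(y + 1)*(y)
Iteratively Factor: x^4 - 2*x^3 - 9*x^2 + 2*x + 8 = (x + 1)*(x^3 - 3*x^2 - 6*x + 8) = (x - 4)*(x + 1)*(x^2 + x - 2) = (x - 4)*(x - 1)*(x + 1)*(x + 2)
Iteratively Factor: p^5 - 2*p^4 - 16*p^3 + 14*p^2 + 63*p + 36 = (p + 1)*(p^4 - 3*p^3 - 13*p^2 + 27*p + 36) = (p + 1)^2*(p^3 - 4*p^2 - 9*p + 36) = (p - 3)*(p + 1)^2*(p^2 - p - 12) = (p - 4)*(p - 3)*(p + 1)^2*(p + 3)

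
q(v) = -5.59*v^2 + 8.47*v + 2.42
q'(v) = 8.47 - 11.18*v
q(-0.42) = -2.12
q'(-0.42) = 13.17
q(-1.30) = -18.04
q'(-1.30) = 23.00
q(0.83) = 5.60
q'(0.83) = -0.81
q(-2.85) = -67.12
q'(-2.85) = 40.33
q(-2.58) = -56.64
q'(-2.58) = 37.31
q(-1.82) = -31.51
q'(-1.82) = 28.82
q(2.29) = -7.50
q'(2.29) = -17.13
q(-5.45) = -209.78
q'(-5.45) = 69.40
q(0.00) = 2.42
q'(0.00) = 8.47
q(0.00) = 2.42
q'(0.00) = 8.47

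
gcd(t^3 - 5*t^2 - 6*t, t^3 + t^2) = t^2 + t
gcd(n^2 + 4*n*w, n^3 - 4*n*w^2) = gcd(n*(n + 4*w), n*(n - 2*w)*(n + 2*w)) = n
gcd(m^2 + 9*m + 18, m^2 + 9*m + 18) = m^2 + 9*m + 18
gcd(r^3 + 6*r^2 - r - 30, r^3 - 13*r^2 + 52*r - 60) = r - 2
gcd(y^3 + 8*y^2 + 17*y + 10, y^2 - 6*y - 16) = y + 2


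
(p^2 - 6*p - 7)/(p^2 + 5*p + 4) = (p - 7)/(p + 4)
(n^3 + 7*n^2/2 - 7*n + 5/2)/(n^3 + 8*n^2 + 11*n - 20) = (n - 1/2)/(n + 4)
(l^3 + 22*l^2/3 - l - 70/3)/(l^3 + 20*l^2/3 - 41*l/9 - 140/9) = 3*(l + 2)/(3*l + 4)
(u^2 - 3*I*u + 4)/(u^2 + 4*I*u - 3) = (u - 4*I)/(u + 3*I)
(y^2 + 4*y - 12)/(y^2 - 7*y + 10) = (y + 6)/(y - 5)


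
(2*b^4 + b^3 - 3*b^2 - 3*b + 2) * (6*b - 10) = 12*b^5 - 14*b^4 - 28*b^3 + 12*b^2 + 42*b - 20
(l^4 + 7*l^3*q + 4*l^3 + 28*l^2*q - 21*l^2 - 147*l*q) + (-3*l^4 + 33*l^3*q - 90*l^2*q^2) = -2*l^4 + 40*l^3*q + 4*l^3 - 90*l^2*q^2 + 28*l^2*q - 21*l^2 - 147*l*q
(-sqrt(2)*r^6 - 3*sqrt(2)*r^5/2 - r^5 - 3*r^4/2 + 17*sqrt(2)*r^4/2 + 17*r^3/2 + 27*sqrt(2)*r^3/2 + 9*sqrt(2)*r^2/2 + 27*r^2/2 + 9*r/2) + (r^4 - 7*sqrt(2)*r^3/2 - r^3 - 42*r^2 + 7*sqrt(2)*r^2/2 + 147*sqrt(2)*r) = -sqrt(2)*r^6 - 3*sqrt(2)*r^5/2 - r^5 - r^4/2 + 17*sqrt(2)*r^4/2 + 15*r^3/2 + 10*sqrt(2)*r^3 - 57*r^2/2 + 8*sqrt(2)*r^2 + 9*r/2 + 147*sqrt(2)*r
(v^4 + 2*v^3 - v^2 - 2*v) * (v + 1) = v^5 + 3*v^4 + v^3 - 3*v^2 - 2*v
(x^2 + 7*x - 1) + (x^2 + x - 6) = 2*x^2 + 8*x - 7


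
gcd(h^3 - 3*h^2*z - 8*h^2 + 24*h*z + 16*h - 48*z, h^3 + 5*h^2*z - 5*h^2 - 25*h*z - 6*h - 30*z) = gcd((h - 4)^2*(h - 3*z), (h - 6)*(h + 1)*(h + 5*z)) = 1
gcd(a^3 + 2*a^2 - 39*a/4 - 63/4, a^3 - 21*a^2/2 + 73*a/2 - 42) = a - 3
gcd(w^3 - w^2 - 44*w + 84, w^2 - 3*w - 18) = w - 6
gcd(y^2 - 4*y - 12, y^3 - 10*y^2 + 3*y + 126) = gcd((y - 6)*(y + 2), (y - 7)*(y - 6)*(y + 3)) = y - 6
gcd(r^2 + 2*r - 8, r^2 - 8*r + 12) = r - 2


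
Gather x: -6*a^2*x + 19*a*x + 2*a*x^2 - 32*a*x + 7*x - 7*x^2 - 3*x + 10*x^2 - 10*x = x^2*(2*a + 3) + x*(-6*a^2 - 13*a - 6)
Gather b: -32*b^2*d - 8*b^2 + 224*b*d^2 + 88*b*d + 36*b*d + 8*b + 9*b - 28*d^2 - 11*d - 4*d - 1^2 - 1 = b^2*(-32*d - 8) + b*(224*d^2 + 124*d + 17) - 28*d^2 - 15*d - 2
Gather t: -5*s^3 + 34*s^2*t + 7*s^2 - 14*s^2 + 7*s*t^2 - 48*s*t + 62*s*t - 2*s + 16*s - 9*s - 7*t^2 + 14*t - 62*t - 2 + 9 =-5*s^3 - 7*s^2 + 5*s + t^2*(7*s - 7) + t*(34*s^2 + 14*s - 48) + 7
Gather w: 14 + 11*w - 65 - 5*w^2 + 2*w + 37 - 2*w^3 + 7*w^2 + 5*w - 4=-2*w^3 + 2*w^2 + 18*w - 18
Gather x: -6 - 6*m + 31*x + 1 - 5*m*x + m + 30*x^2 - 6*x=-5*m + 30*x^2 + x*(25 - 5*m) - 5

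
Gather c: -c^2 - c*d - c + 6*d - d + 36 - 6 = -c^2 + c*(-d - 1) + 5*d + 30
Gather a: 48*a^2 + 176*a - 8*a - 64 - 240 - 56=48*a^2 + 168*a - 360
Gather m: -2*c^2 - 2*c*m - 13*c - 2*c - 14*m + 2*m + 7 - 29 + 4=-2*c^2 - 15*c + m*(-2*c - 12) - 18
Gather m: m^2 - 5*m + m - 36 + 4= m^2 - 4*m - 32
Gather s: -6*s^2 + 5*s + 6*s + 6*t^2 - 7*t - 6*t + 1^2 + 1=-6*s^2 + 11*s + 6*t^2 - 13*t + 2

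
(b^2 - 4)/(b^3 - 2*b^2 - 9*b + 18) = (b + 2)/(b^2 - 9)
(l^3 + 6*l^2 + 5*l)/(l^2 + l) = l + 5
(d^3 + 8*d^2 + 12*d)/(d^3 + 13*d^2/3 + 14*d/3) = 3*(d + 6)/(3*d + 7)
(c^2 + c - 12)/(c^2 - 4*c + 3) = (c + 4)/(c - 1)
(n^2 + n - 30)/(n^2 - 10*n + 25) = (n + 6)/(n - 5)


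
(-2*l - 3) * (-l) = 2*l^2 + 3*l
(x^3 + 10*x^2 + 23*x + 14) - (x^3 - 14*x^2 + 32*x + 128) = 24*x^2 - 9*x - 114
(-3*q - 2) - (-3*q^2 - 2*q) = 3*q^2 - q - 2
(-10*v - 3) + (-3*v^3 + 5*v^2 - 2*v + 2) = -3*v^3 + 5*v^2 - 12*v - 1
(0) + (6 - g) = 6 - g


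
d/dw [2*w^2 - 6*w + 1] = 4*w - 6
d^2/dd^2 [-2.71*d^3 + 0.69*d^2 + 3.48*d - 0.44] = 1.38 - 16.26*d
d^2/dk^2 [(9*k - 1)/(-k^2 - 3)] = 2*(4*k^2*(1 - 9*k) + (27*k - 1)*(k^2 + 3))/(k^2 + 3)^3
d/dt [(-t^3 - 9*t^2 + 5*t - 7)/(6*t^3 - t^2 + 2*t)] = (55*t^4 - 64*t^3 + 113*t^2 - 14*t + 14)/(t^2*(36*t^4 - 12*t^3 + 25*t^2 - 4*t + 4))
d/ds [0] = 0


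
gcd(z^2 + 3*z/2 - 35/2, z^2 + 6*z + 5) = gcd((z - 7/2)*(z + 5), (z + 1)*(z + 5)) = z + 5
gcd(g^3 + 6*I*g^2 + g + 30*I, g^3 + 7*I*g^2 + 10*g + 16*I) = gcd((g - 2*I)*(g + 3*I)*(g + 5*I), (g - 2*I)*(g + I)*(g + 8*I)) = g - 2*I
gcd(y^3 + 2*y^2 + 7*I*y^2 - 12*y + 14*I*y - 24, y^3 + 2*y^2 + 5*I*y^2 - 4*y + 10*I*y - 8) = y^2 + y*(2 + 4*I) + 8*I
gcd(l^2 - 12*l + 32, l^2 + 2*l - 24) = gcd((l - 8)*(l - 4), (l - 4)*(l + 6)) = l - 4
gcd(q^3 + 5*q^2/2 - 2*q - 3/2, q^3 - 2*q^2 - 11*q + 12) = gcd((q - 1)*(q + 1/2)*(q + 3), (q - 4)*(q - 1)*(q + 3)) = q^2 + 2*q - 3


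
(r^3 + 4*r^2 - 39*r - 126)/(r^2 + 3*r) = r + 1 - 42/r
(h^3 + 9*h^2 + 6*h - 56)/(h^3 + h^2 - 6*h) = (h^2 + 11*h + 28)/(h*(h + 3))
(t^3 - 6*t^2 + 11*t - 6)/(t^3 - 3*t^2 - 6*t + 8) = (t^2 - 5*t + 6)/(t^2 - 2*t - 8)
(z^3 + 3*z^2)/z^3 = (z + 3)/z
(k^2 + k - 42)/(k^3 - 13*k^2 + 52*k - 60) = (k + 7)/(k^2 - 7*k + 10)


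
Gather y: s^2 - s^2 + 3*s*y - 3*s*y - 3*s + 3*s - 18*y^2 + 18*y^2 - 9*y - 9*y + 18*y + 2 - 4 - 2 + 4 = 0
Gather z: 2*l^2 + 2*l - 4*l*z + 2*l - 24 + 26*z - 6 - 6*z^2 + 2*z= 2*l^2 + 4*l - 6*z^2 + z*(28 - 4*l) - 30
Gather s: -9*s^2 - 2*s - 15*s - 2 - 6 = -9*s^2 - 17*s - 8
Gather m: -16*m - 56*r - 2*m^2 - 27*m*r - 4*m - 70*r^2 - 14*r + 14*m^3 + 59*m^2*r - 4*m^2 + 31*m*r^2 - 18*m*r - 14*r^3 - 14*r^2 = 14*m^3 + m^2*(59*r - 6) + m*(31*r^2 - 45*r - 20) - 14*r^3 - 84*r^2 - 70*r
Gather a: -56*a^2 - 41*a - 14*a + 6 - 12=-56*a^2 - 55*a - 6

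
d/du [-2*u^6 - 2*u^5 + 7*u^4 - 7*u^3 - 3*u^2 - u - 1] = -12*u^5 - 10*u^4 + 28*u^3 - 21*u^2 - 6*u - 1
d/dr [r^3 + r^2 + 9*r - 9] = 3*r^2 + 2*r + 9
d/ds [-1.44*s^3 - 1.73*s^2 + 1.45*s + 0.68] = -4.32*s^2 - 3.46*s + 1.45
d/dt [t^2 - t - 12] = 2*t - 1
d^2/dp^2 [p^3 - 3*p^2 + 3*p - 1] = 6*p - 6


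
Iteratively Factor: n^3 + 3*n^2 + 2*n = (n + 1)*(n^2 + 2*n) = (n + 1)*(n + 2)*(n)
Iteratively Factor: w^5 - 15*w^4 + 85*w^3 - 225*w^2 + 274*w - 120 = (w - 5)*(w^4 - 10*w^3 + 35*w^2 - 50*w + 24) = (w - 5)*(w - 3)*(w^3 - 7*w^2 + 14*w - 8) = (w - 5)*(w - 3)*(w - 2)*(w^2 - 5*w + 4) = (w - 5)*(w - 4)*(w - 3)*(w - 2)*(w - 1)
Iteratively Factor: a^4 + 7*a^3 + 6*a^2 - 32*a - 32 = (a + 4)*(a^3 + 3*a^2 - 6*a - 8) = (a - 2)*(a + 4)*(a^2 + 5*a + 4) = (a - 2)*(a + 1)*(a + 4)*(a + 4)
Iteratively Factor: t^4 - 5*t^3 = (t)*(t^3 - 5*t^2) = t*(t - 5)*(t^2) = t^2*(t - 5)*(t)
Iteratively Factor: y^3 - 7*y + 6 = (y + 3)*(y^2 - 3*y + 2) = (y - 2)*(y + 3)*(y - 1)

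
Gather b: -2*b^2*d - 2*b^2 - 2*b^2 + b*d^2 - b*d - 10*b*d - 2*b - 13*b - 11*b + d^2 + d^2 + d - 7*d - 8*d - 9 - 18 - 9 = b^2*(-2*d - 4) + b*(d^2 - 11*d - 26) + 2*d^2 - 14*d - 36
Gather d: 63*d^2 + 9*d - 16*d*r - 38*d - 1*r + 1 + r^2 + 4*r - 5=63*d^2 + d*(-16*r - 29) + r^2 + 3*r - 4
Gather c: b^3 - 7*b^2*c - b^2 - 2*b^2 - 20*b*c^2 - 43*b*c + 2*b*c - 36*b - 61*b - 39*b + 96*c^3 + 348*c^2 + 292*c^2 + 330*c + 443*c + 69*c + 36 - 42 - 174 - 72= b^3 - 3*b^2 - 136*b + 96*c^3 + c^2*(640 - 20*b) + c*(-7*b^2 - 41*b + 842) - 252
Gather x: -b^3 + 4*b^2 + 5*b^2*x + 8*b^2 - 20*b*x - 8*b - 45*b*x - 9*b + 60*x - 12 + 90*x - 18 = -b^3 + 12*b^2 - 17*b + x*(5*b^2 - 65*b + 150) - 30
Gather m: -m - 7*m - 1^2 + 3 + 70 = 72 - 8*m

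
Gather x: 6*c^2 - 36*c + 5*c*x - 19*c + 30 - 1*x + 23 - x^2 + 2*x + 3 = 6*c^2 - 55*c - x^2 + x*(5*c + 1) + 56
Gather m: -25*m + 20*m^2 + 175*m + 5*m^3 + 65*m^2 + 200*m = 5*m^3 + 85*m^2 + 350*m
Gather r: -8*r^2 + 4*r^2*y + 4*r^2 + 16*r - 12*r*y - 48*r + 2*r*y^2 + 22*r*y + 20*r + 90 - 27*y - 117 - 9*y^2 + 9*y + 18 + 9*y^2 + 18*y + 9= r^2*(4*y - 4) + r*(2*y^2 + 10*y - 12)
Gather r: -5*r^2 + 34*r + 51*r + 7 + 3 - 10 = -5*r^2 + 85*r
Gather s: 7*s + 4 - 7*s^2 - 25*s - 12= -7*s^2 - 18*s - 8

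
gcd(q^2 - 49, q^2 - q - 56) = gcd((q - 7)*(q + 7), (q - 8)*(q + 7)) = q + 7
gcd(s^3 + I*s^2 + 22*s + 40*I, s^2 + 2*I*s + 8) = s + 4*I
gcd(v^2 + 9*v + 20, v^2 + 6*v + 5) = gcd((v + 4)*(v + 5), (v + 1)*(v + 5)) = v + 5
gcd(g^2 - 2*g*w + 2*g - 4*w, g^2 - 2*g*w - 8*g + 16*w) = -g + 2*w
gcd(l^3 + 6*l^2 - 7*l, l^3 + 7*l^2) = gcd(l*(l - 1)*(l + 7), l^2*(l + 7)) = l^2 + 7*l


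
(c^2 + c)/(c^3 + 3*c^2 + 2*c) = 1/(c + 2)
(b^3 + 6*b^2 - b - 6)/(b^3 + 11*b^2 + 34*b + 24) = (b - 1)/(b + 4)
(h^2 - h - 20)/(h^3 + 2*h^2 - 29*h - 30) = (h + 4)/(h^2 + 7*h + 6)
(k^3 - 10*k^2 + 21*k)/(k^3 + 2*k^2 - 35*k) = (k^2 - 10*k + 21)/(k^2 + 2*k - 35)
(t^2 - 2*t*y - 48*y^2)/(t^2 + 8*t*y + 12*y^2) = (t - 8*y)/(t + 2*y)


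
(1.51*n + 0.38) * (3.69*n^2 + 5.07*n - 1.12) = 5.5719*n^3 + 9.0579*n^2 + 0.2354*n - 0.4256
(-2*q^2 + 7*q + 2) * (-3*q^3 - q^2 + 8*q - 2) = 6*q^5 - 19*q^4 - 29*q^3 + 58*q^2 + 2*q - 4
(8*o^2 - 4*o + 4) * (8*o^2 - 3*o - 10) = 64*o^4 - 56*o^3 - 36*o^2 + 28*o - 40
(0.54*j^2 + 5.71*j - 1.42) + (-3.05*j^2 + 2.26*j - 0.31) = -2.51*j^2 + 7.97*j - 1.73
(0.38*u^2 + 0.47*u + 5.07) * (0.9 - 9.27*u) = -3.5226*u^3 - 4.0149*u^2 - 46.5759*u + 4.563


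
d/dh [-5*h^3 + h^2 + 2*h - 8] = -15*h^2 + 2*h + 2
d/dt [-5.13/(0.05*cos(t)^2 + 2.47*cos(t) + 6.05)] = -(0.513*cos(t) + 12.6711)*sin(t)/(0.05*cos(t)^2 + 2.47*cos(t) + 6.05)^2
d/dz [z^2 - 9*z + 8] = 2*z - 9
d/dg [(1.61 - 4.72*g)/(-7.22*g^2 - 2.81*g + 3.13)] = (-34.0784*g^2 + 23.2484*g - 10.2495)/(52.1284*g^4 + 40.5764*g^3 - 37.3011*g^2 - 17.5906*g + 9.7969)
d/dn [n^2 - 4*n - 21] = 2*n - 4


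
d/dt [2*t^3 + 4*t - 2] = 6*t^2 + 4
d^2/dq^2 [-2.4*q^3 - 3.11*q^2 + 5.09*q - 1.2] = -14.4*q - 6.22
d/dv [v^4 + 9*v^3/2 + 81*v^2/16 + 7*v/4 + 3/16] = 4*v^3 + 27*v^2/2 + 81*v/8 + 7/4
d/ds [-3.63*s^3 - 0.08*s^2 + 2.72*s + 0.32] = -10.89*s^2 - 0.16*s + 2.72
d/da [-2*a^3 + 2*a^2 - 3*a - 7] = -6*a^2 + 4*a - 3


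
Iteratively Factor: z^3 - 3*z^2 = (z)*(z^2 - 3*z) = z^2*(z - 3)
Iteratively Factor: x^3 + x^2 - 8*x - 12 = (x + 2)*(x^2 - x - 6) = (x + 2)^2*(x - 3)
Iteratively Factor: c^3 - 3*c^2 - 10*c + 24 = (c + 3)*(c^2 - 6*c + 8) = (c - 4)*(c + 3)*(c - 2)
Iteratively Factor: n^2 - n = (n)*(n - 1)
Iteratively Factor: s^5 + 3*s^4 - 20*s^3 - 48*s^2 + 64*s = (s + 4)*(s^4 - s^3 - 16*s^2 + 16*s) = (s - 1)*(s + 4)*(s^3 - 16*s) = (s - 1)*(s + 4)^2*(s^2 - 4*s) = s*(s - 1)*(s + 4)^2*(s - 4)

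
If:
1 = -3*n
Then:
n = -1/3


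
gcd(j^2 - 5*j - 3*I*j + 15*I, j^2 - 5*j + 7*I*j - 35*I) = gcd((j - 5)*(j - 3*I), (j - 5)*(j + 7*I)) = j - 5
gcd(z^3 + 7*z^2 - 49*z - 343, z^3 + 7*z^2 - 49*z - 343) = z^3 + 7*z^2 - 49*z - 343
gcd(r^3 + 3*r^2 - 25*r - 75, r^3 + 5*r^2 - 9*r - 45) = r^2 + 8*r + 15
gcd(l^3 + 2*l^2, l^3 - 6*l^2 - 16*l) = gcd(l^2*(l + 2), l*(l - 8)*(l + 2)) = l^2 + 2*l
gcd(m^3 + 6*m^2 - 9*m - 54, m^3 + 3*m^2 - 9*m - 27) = m^2 - 9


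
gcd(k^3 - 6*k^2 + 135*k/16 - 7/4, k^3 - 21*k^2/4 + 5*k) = k - 4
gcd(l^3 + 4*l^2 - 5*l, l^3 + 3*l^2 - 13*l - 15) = l + 5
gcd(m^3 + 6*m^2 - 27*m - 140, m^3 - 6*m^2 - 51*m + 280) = m^2 + 2*m - 35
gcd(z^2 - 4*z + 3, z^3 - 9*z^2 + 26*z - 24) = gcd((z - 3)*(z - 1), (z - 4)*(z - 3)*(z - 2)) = z - 3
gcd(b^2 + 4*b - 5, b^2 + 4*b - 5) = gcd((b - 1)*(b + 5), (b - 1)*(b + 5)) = b^2 + 4*b - 5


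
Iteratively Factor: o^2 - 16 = (o - 4)*(o + 4)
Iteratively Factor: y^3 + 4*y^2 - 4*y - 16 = (y - 2)*(y^2 + 6*y + 8) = (y - 2)*(y + 2)*(y + 4)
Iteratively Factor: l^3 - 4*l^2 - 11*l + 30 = (l - 5)*(l^2 + l - 6) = (l - 5)*(l - 2)*(l + 3)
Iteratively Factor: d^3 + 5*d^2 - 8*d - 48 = (d + 4)*(d^2 + d - 12) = (d + 4)^2*(d - 3)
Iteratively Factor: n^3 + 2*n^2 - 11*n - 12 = (n - 3)*(n^2 + 5*n + 4) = (n - 3)*(n + 4)*(n + 1)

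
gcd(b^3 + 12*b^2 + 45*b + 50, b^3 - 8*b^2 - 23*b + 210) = b + 5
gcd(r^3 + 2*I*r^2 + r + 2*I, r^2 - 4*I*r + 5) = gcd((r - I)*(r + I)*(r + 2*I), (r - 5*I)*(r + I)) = r + I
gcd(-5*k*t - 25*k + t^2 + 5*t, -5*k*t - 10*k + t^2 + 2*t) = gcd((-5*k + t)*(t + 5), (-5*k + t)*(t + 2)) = -5*k + t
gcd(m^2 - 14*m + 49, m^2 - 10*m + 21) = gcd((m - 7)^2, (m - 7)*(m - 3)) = m - 7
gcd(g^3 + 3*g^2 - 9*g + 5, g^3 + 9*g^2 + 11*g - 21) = g - 1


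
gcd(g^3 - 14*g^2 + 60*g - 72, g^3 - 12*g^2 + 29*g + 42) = g - 6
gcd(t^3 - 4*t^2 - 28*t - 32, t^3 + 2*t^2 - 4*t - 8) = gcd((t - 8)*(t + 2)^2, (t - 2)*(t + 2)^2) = t^2 + 4*t + 4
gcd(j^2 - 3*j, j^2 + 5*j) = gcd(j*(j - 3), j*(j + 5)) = j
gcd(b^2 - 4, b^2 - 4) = b^2 - 4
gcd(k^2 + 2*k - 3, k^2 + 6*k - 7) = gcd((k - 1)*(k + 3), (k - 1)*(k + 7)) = k - 1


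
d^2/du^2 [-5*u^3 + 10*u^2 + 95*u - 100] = 20 - 30*u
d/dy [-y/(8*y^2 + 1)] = (8*y^2 - 1)/(8*y^2 + 1)^2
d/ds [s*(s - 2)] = 2*s - 2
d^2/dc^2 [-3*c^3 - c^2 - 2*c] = -18*c - 2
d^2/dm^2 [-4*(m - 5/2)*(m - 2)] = -8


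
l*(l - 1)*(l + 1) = l^3 - l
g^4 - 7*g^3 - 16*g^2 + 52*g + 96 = (g - 8)*(g - 3)*(g + 2)^2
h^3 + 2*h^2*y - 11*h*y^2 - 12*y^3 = (h - 3*y)*(h + y)*(h + 4*y)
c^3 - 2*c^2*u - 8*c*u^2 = c*(c - 4*u)*(c + 2*u)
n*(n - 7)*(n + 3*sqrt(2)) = n^3 - 7*n^2 + 3*sqrt(2)*n^2 - 21*sqrt(2)*n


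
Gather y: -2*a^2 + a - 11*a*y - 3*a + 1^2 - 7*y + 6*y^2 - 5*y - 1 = -2*a^2 - 2*a + 6*y^2 + y*(-11*a - 12)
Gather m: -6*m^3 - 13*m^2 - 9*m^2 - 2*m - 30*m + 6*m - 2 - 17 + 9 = -6*m^3 - 22*m^2 - 26*m - 10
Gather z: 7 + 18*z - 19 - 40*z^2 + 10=-40*z^2 + 18*z - 2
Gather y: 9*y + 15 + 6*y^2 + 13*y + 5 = 6*y^2 + 22*y + 20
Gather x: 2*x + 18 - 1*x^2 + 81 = -x^2 + 2*x + 99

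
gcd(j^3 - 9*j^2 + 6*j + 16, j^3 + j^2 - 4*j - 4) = j^2 - j - 2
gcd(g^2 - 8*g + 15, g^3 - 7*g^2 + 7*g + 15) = g^2 - 8*g + 15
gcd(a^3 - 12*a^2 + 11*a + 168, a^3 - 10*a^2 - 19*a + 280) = a^2 - 15*a + 56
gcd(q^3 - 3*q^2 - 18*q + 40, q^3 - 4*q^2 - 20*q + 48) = q^2 + 2*q - 8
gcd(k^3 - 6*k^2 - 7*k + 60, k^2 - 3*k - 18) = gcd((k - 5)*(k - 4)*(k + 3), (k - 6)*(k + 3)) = k + 3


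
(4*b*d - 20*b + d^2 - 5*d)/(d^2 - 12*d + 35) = (4*b + d)/(d - 7)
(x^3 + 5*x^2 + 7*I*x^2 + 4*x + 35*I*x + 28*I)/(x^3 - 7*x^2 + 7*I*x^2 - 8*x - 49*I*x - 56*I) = (x + 4)/(x - 8)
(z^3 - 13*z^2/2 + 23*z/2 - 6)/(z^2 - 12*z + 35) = (2*z^3 - 13*z^2 + 23*z - 12)/(2*(z^2 - 12*z + 35))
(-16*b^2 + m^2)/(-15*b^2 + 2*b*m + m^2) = (-16*b^2 + m^2)/(-15*b^2 + 2*b*m + m^2)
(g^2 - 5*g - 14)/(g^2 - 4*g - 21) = (g + 2)/(g + 3)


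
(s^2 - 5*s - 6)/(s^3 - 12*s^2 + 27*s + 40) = (s - 6)/(s^2 - 13*s + 40)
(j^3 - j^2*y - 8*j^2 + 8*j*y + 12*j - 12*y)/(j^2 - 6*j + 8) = (j^2 - j*y - 6*j + 6*y)/(j - 4)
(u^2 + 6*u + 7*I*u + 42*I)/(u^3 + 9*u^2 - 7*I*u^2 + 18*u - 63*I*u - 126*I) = (u + 7*I)/(u^2 + u*(3 - 7*I) - 21*I)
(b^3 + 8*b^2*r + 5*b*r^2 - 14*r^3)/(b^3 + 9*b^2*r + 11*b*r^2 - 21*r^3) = (b + 2*r)/(b + 3*r)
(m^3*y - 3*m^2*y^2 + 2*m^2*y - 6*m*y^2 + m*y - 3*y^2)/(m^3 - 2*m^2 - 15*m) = y*(-m^3 + 3*m^2*y - 2*m^2 + 6*m*y - m + 3*y)/(m*(-m^2 + 2*m + 15))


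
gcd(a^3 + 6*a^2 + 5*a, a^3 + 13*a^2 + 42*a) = a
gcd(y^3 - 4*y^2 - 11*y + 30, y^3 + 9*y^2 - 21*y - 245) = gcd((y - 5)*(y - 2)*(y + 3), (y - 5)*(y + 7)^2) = y - 5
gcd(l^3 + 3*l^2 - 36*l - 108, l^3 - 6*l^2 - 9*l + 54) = l^2 - 3*l - 18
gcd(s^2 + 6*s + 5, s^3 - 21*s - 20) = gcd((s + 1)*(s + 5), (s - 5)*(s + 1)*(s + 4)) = s + 1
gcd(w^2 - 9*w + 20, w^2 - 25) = w - 5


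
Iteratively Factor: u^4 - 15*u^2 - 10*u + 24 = (u - 1)*(u^3 + u^2 - 14*u - 24) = (u - 4)*(u - 1)*(u^2 + 5*u + 6) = (u - 4)*(u - 1)*(u + 2)*(u + 3)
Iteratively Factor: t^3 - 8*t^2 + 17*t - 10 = (t - 2)*(t^2 - 6*t + 5) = (t - 2)*(t - 1)*(t - 5)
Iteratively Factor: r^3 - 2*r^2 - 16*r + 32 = (r - 4)*(r^2 + 2*r - 8) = (r - 4)*(r - 2)*(r + 4)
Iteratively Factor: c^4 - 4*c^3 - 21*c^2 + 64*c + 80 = (c + 4)*(c^3 - 8*c^2 + 11*c + 20) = (c - 4)*(c + 4)*(c^2 - 4*c - 5) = (c - 4)*(c + 1)*(c + 4)*(c - 5)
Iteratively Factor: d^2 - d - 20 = (d - 5)*(d + 4)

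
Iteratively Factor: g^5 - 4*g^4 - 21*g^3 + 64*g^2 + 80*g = (g)*(g^4 - 4*g^3 - 21*g^2 + 64*g + 80) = g*(g - 4)*(g^3 - 21*g - 20) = g*(g - 4)*(g + 4)*(g^2 - 4*g - 5) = g*(g - 4)*(g + 1)*(g + 4)*(g - 5)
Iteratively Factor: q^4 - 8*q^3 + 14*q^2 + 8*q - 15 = (q - 5)*(q^3 - 3*q^2 - q + 3) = (q - 5)*(q - 1)*(q^2 - 2*q - 3) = (q - 5)*(q - 1)*(q + 1)*(q - 3)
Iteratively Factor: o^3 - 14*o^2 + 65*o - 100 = (o - 5)*(o^2 - 9*o + 20) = (o - 5)*(o - 4)*(o - 5)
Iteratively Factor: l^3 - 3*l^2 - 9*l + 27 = (l - 3)*(l^2 - 9) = (l - 3)*(l + 3)*(l - 3)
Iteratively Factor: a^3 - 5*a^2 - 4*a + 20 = (a - 2)*(a^2 - 3*a - 10) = (a - 5)*(a - 2)*(a + 2)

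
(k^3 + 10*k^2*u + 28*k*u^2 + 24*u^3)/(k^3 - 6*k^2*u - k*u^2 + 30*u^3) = (k^2 + 8*k*u + 12*u^2)/(k^2 - 8*k*u + 15*u^2)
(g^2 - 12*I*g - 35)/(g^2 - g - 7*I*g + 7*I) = (g - 5*I)/(g - 1)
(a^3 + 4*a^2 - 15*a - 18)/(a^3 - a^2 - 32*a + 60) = (a^2 - 2*a - 3)/(a^2 - 7*a + 10)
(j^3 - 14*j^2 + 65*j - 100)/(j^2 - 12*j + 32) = (j^2 - 10*j + 25)/(j - 8)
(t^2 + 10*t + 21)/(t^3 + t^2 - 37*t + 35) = (t + 3)/(t^2 - 6*t + 5)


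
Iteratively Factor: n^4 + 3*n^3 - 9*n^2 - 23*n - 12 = (n - 3)*(n^3 + 6*n^2 + 9*n + 4) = (n - 3)*(n + 4)*(n^2 + 2*n + 1) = (n - 3)*(n + 1)*(n + 4)*(n + 1)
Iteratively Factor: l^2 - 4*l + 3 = (l - 1)*(l - 3)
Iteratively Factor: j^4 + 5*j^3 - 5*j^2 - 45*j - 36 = (j - 3)*(j^3 + 8*j^2 + 19*j + 12) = (j - 3)*(j + 4)*(j^2 + 4*j + 3) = (j - 3)*(j + 3)*(j + 4)*(j + 1)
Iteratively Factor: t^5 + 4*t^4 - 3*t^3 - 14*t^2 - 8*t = (t + 1)*(t^4 + 3*t^3 - 6*t^2 - 8*t) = (t + 1)^2*(t^3 + 2*t^2 - 8*t) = (t - 2)*(t + 1)^2*(t^2 + 4*t) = t*(t - 2)*(t + 1)^2*(t + 4)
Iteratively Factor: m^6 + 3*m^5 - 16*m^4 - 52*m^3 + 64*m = (m + 2)*(m^5 + m^4 - 18*m^3 - 16*m^2 + 32*m) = (m - 1)*(m + 2)*(m^4 + 2*m^3 - 16*m^2 - 32*m) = m*(m - 1)*(m + 2)*(m^3 + 2*m^2 - 16*m - 32) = m*(m - 1)*(m + 2)^2*(m^2 - 16) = m*(m - 1)*(m + 2)^2*(m + 4)*(m - 4)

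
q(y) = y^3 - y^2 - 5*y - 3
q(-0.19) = -2.09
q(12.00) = 1521.00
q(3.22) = 3.92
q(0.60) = -6.14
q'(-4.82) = 74.34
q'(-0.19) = -4.51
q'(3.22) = 19.67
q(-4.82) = -114.11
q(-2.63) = -14.96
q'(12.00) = 403.00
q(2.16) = -8.39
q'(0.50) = -5.25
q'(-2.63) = 21.01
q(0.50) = -5.62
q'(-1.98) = 10.72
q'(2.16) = 4.68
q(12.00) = 1521.00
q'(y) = 3*y^2 - 2*y - 5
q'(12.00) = 403.00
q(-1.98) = -4.78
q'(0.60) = -5.12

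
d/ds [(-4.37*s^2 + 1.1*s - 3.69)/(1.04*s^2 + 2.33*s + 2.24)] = (-11.3261*s^2 - 11.9024*s + 11.0617)/(1.0816*s^4 + 4.8464*s^3 + 10.0881*s^2 + 10.4384*s + 5.0176)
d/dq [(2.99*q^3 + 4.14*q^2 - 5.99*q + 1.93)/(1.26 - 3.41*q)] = (-20.3918*q^3 - 2.8152*q^2 + 10.4328*q - 0.966100000000001)/(11.6281*q^2 - 8.5932*q + 1.5876)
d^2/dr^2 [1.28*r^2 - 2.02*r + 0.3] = 2.56000000000000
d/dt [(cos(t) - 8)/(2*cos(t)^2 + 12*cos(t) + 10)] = (cos(t)^2 - 16*cos(t) - 53)*sin(t)/(2*(cos(t)^2 + 6*cos(t) + 5)^2)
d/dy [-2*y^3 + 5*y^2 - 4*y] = -6*y^2 + 10*y - 4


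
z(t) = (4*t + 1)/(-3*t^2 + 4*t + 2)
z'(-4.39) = 0.04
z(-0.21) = 0.16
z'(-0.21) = 3.10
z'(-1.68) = 0.16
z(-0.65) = 0.86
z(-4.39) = 0.23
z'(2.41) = 2.63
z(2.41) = -1.84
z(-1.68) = 0.43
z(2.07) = -3.60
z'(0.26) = 0.79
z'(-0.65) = 1.48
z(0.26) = 0.72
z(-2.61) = 0.33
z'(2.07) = 10.23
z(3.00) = -1.00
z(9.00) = -0.18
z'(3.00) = 0.77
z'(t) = (4*t + 1)*(6*t - 4)/(-3*t^2 + 4*t + 2)^2 + 4/(-3*t^2 + 4*t + 2)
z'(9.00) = 0.02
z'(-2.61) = 0.08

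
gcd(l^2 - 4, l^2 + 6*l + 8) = l + 2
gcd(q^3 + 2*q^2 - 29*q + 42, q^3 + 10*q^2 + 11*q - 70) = q^2 + 5*q - 14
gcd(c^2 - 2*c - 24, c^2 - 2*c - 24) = c^2 - 2*c - 24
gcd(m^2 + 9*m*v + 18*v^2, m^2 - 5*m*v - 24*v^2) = m + 3*v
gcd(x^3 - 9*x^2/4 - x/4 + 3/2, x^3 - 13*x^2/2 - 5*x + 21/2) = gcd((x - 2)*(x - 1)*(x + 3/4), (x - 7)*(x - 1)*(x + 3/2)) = x - 1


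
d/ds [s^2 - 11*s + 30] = 2*s - 11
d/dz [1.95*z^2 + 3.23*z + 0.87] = 3.9*z + 3.23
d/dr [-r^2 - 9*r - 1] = -2*r - 9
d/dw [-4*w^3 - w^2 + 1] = 2*w*(-6*w - 1)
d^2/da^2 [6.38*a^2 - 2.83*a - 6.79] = 12.7600000000000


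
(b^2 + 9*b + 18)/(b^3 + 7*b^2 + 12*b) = (b + 6)/(b*(b + 4))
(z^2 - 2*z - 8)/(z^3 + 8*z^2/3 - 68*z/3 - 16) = 3*(z + 2)/(3*z^2 + 20*z + 12)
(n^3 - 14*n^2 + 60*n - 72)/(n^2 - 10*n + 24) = (n^2 - 8*n + 12)/(n - 4)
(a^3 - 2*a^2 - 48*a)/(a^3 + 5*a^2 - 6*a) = (a - 8)/(a - 1)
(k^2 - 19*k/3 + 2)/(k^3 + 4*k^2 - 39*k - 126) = (k - 1/3)/(k^2 + 10*k + 21)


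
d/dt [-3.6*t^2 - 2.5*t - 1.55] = -7.2*t - 2.5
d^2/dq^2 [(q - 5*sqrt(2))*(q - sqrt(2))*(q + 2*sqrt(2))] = 6*q - 8*sqrt(2)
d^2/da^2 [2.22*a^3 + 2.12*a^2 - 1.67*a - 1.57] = 13.32*a + 4.24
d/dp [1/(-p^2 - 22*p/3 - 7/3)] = 6*(3*p + 11)/(3*p^2 + 22*p + 7)^2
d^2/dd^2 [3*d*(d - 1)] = 6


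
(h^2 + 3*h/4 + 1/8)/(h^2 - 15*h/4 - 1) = (h + 1/2)/(h - 4)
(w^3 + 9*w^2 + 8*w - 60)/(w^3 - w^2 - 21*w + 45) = (w^2 + 4*w - 12)/(w^2 - 6*w + 9)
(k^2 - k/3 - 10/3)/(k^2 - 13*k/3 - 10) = (k - 2)/(k - 6)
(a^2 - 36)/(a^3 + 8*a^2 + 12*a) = (a - 6)/(a*(a + 2))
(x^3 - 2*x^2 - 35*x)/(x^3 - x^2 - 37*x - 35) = x/(x + 1)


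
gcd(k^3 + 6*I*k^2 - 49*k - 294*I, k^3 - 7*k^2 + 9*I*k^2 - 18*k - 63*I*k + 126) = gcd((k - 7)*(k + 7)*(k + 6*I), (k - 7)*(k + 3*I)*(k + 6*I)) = k^2 + k*(-7 + 6*I) - 42*I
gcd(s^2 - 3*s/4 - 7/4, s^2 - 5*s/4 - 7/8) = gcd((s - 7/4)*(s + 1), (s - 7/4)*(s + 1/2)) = s - 7/4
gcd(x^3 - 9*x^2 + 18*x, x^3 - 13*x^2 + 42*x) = x^2 - 6*x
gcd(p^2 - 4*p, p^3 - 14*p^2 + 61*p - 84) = p - 4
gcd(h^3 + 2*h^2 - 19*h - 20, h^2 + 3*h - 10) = h + 5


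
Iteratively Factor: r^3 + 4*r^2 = (r)*(r^2 + 4*r) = r^2*(r + 4)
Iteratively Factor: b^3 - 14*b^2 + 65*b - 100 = (b - 5)*(b^2 - 9*b + 20) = (b - 5)^2*(b - 4)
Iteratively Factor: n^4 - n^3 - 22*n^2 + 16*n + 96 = (n - 4)*(n^3 + 3*n^2 - 10*n - 24) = (n - 4)*(n - 3)*(n^2 + 6*n + 8) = (n - 4)*(n - 3)*(n + 4)*(n + 2)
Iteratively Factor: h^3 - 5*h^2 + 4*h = (h)*(h^2 - 5*h + 4) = h*(h - 4)*(h - 1)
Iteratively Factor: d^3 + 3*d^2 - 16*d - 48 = (d + 4)*(d^2 - d - 12) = (d - 4)*(d + 4)*(d + 3)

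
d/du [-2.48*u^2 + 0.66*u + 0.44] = 0.66 - 4.96*u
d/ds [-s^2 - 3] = -2*s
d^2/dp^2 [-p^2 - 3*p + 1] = -2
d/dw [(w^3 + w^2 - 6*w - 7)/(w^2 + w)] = (w^4 + 2*w^3 + 7*w^2 + 14*w + 7)/(w^2*(w^2 + 2*w + 1))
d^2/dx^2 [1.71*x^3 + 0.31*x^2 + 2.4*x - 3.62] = 10.26*x + 0.62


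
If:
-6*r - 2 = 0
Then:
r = -1/3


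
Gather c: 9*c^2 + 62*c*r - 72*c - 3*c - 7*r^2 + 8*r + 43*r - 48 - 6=9*c^2 + c*(62*r - 75) - 7*r^2 + 51*r - 54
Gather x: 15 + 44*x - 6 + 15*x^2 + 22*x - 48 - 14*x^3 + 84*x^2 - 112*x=-14*x^3 + 99*x^2 - 46*x - 39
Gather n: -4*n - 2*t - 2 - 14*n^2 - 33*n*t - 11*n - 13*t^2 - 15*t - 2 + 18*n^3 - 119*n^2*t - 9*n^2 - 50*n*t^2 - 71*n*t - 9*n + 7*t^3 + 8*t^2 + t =18*n^3 + n^2*(-119*t - 23) + n*(-50*t^2 - 104*t - 24) + 7*t^3 - 5*t^2 - 16*t - 4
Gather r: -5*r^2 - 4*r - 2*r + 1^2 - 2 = -5*r^2 - 6*r - 1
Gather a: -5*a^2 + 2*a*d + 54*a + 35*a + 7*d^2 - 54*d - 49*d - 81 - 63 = -5*a^2 + a*(2*d + 89) + 7*d^2 - 103*d - 144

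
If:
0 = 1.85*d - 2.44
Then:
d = 1.32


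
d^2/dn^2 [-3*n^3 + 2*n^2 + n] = 4 - 18*n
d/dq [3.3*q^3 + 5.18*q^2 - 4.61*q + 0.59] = 9.9*q^2 + 10.36*q - 4.61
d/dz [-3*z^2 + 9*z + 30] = 9 - 6*z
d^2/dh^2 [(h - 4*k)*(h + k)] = 2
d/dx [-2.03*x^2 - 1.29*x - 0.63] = -4.06*x - 1.29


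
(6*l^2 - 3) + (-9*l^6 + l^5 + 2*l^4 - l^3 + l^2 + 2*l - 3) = -9*l^6 + l^5 + 2*l^4 - l^3 + 7*l^2 + 2*l - 6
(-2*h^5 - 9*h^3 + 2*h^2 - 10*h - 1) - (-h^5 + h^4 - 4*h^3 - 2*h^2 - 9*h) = -h^5 - h^4 - 5*h^3 + 4*h^2 - h - 1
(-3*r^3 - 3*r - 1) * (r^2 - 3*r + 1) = -3*r^5 + 9*r^4 - 6*r^3 + 8*r^2 - 1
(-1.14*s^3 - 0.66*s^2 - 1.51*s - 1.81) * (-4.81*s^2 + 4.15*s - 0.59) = 5.4834*s^5 - 1.5564*s^4 + 5.1967*s^3 + 2.829*s^2 - 6.6206*s + 1.0679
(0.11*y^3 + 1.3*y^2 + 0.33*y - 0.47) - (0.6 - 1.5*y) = 0.11*y^3 + 1.3*y^2 + 1.83*y - 1.07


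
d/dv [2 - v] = -1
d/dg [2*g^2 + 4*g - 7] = 4*g + 4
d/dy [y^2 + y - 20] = 2*y + 1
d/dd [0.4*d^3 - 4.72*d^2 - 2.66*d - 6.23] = 1.2*d^2 - 9.44*d - 2.66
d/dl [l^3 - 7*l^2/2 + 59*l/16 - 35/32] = 3*l^2 - 7*l + 59/16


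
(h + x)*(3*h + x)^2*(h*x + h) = 9*h^4*x + 9*h^4 + 15*h^3*x^2 + 15*h^3*x + 7*h^2*x^3 + 7*h^2*x^2 + h*x^4 + h*x^3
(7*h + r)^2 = 49*h^2 + 14*h*r + r^2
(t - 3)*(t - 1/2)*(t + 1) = t^3 - 5*t^2/2 - 2*t + 3/2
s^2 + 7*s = s*(s + 7)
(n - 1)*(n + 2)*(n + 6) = n^3 + 7*n^2 + 4*n - 12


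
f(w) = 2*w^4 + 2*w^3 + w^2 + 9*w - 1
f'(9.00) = 6345.00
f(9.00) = 14741.00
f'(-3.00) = -159.00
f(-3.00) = 89.00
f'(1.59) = 59.51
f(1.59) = 36.66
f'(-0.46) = 8.57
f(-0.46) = -5.03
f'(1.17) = 32.37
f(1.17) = 17.85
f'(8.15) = 4754.58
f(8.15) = 10045.36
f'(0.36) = 10.87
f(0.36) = 2.50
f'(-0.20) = 8.78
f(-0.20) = -2.77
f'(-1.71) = -16.88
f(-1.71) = -6.37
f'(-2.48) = -81.08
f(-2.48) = 27.98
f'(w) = 8*w^3 + 6*w^2 + 2*w + 9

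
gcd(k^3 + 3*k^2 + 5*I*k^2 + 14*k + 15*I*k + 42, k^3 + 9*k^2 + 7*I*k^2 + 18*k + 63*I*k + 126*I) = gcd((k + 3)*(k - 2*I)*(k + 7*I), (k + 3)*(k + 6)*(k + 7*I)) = k^2 + k*(3 + 7*I) + 21*I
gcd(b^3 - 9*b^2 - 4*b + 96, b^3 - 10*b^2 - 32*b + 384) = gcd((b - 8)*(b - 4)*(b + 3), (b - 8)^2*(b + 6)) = b - 8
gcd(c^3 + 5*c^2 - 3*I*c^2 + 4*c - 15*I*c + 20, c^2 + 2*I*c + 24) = c - 4*I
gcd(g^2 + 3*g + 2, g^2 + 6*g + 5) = g + 1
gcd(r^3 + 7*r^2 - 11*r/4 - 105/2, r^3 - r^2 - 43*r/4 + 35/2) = r^2 + r - 35/4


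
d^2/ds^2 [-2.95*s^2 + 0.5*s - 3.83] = -5.90000000000000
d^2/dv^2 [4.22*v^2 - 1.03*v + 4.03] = 8.44000000000000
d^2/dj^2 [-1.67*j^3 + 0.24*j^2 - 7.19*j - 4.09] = 0.48 - 10.02*j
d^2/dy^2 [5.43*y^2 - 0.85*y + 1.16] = 10.8600000000000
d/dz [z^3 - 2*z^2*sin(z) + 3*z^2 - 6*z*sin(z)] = -2*z^2*cos(z) + 3*z^2 - 4*z*sin(z) - 6*z*cos(z) + 6*z - 6*sin(z)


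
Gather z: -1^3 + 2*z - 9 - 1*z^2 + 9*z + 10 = -z^2 + 11*z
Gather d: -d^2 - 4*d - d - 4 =-d^2 - 5*d - 4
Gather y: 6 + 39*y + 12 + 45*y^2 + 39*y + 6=45*y^2 + 78*y + 24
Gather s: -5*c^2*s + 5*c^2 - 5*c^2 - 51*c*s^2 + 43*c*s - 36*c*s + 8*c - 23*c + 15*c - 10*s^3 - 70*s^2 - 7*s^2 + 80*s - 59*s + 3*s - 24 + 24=-10*s^3 + s^2*(-51*c - 77) + s*(-5*c^2 + 7*c + 24)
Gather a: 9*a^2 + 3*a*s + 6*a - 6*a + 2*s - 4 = 9*a^2 + 3*a*s + 2*s - 4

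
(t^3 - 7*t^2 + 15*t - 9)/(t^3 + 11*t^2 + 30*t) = (t^3 - 7*t^2 + 15*t - 9)/(t*(t^2 + 11*t + 30))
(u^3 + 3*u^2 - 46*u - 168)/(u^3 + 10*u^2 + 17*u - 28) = (u^2 - u - 42)/(u^2 + 6*u - 7)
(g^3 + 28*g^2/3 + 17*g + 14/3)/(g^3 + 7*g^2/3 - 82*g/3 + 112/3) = (3*g^2 + 7*g + 2)/(3*g^2 - 14*g + 16)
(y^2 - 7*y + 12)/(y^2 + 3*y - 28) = (y - 3)/(y + 7)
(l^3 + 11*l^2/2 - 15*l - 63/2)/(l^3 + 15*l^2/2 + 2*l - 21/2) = (l - 3)/(l - 1)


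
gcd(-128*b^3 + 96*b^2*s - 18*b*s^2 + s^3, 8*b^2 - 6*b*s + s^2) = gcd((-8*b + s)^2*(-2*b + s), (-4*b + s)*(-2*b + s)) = -2*b + s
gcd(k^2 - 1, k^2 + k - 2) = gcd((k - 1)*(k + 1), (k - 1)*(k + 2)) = k - 1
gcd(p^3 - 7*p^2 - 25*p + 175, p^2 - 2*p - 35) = p^2 - 2*p - 35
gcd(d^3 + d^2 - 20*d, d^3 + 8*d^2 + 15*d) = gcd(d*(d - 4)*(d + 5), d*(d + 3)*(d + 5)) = d^2 + 5*d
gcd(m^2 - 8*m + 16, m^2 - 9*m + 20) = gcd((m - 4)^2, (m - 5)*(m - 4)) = m - 4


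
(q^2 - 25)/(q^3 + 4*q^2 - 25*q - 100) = 1/(q + 4)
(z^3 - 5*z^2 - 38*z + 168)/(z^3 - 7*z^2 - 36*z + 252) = (z - 4)/(z - 6)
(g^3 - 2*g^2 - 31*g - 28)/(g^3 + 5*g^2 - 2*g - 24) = (g^2 - 6*g - 7)/(g^2 + g - 6)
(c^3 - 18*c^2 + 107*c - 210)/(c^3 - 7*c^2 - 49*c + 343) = (c^2 - 11*c + 30)/(c^2 - 49)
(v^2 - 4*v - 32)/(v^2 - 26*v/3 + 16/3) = 3*(v + 4)/(3*v - 2)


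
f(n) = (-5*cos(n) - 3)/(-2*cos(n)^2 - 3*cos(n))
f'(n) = (-4*sin(n)*cos(n) - 3*sin(n))*(-5*cos(n) - 3)/(-2*cos(n)^2 - 3*cos(n))^2 + 5*sin(n)/(-2*cos(n)^2 - 3*cos(n)) = (10*sin(n) + 9*sin(n)/cos(n)^2 + 12*tan(n))/(2*cos(n) + 3)^2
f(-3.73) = 1.04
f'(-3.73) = 2.67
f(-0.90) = 2.32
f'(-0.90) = -2.29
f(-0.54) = 1.80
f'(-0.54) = -0.84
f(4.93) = 5.51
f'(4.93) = -21.45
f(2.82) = 1.67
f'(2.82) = 1.91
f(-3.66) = 1.22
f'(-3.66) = 2.52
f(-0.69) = 1.96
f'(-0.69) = -1.26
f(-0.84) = 2.19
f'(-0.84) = -1.91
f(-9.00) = 1.45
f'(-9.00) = -2.28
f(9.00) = 1.45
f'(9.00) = 2.28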